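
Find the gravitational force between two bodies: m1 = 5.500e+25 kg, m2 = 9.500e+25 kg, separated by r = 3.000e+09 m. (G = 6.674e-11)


F = G*m1*m2/r^2 = 6.674e-11 * 5.500e+25 * 9.500e+25 / (3.000e+09)^2 = 6.674e-11 * 5.225e+51 / 9.000e+18 = 3.875e+22

3.875e+22 N


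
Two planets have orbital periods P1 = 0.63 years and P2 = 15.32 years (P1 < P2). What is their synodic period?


1/P_syn = |1/P1 - 1/P2| = |1/0.63 - 1/15.32| => P_syn = 0.657

0.657 years


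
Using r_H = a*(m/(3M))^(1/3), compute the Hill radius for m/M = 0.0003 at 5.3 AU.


r_H = a * (m/3M)^(1/3) = 5.3 * (0.0003/3)^(1/3) = 0.246

0.246 AU


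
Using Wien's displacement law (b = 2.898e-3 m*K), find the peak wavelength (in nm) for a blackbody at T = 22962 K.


lam_max = b / T = 2.898e-3 / 22962 = 1.262e-07 m = 126.2085 nm

126.2085 nm


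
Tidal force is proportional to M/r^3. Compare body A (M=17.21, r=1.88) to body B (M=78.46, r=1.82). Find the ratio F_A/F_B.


Ratio = (M1/r1^3) / (M2/r2^3) = (17.21/1.88^3) / (78.46/1.82^3) = 0.199

0.199


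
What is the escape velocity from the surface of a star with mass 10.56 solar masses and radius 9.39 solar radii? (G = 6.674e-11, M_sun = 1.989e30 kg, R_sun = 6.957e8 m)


M = 10.56 * 1.989e30 kg = 2.100384e+31 kg; R = 9.39 * 6.957e8 m = 6.532623e+09 m. v_esc = sqrt(2GM/R) = sqrt(2 * 6.674e-11 * 2.100384e+31 / 6.532623e+09) = 655109.1297

655109.1297 m/s


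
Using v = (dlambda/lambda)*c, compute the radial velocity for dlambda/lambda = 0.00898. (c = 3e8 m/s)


v = (dlambda/lambda) * c = 0.00898 * 3e8 = 2.694e+06

2.694e+06 m/s


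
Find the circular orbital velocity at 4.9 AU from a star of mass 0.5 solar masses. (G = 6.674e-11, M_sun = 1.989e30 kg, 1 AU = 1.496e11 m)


v = sqrt(GM/r) = sqrt(6.674e-11 * 9.945e+29 / 7.330e+11) = 9515.501

9515.501 m/s


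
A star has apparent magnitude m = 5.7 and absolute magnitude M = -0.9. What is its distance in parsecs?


d = 10^((m - M + 5)/5) = 10^((5.7 - -0.9 + 5)/5) = 208.9296

208.9296 pc


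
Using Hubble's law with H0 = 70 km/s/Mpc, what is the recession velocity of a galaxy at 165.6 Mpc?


v = H0 * d = 70 * 165.6 = 11592.0

11592.0 km/s


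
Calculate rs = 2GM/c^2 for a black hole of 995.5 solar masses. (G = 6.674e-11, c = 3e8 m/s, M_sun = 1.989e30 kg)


M = 995.5 * 1.989e30 kg = 1.9800495e+33 kg. rs = 2GM/c^2 = 2 * 6.674e-11 * 1.9800495e+33 / (3e8)^2 = 2.937e+06

2.937e+06 m


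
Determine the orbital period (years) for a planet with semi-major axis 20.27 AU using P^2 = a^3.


P = a^(3/2) = 20.27^1.5 = 91.26

91.26 years


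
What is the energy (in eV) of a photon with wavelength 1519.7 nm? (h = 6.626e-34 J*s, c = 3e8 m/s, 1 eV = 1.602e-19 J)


E = hc/lambda = 6.626e-34 * 3e8 / 1.520e-06 = 1.308e-19 J = 0.8165 eV

0.8165 eV


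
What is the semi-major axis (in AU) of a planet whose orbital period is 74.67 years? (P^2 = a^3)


a = P^(2/3) = 74.67^(2/3) = 17.7323

17.7323 AU


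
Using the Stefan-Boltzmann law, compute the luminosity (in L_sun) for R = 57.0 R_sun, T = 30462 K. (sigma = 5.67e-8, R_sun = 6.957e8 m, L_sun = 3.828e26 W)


R = 57.0 * 6.957e8 m = 3.96549e+10 m. L = 4*pi*R^2*sigma*T^4 = 4*pi*(3.96549e+10)^2 * 5.67e-8 * 30462^4 = 9.647622376e+32 W. L/L_sun = 9.647622376e+32 / 3.828e26 = 2.520e+06

2.520e+06 L_sun


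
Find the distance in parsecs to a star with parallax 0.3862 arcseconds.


d = 1/p = 1/0.3862 = 2.5893

2.5893 pc


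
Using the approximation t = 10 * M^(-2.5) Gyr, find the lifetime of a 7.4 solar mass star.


t = 10 * M^(-2.5) = 10 * 7.4^(-2.5) = 0.0671

0.0671 Gyr


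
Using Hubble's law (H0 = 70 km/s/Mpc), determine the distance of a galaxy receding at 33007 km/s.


d = v / H0 = 33007 / 70 = 471.5286

471.5286 Mpc


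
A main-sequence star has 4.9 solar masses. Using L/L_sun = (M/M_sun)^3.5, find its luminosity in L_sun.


L/L_sun = (M/M_sun)^3.5 = 4.9^3.5 = 260.4272

260.4272 L_sun


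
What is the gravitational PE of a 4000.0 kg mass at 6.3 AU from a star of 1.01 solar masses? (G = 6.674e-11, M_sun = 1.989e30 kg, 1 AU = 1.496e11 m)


M = 1.01 * 1.989e30 kg = 2.00889e+30 kg; r = 6.3 AU * 1.496e11 m/AU = 9.4248e+11 m. U = -GM*m/r = -(6.674e-11 * 2.00889e+30 * 4000.0) / 9.4248e+11 = -5.690e+11

-5.690e+11 J


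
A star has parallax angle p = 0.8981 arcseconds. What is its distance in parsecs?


d = 1/p = 1/0.8981 = 1.1135

1.1135 pc


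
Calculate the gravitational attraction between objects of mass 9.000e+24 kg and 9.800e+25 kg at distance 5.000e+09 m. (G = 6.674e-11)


F = G*m1*m2/r^2 = 6.674e-11 * 9.000e+24 * 9.800e+25 / (5.000e+09)^2 = 6.674e-11 * 8.820e+50 / 2.500e+19 = 2.355e+21

2.355e+21 N


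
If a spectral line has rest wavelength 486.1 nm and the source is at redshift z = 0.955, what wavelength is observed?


lam_obs = lam_emit * (1 + z) = 486.1 * (1 + 0.955) = 950.3255

950.3255 nm


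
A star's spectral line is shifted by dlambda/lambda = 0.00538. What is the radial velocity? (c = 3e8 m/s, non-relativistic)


v = (dlambda/lambda) * c = 0.00538 * 3e8 = 1.614e+06

1.614e+06 m/s


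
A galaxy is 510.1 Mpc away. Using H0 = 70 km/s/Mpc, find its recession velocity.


v = H0 * d = 70 * 510.1 = 35707.0

35707.0 km/s


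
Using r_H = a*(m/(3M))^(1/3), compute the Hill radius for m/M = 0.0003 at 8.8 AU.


r_H = a * (m/3M)^(1/3) = 8.8 * (0.0003/3)^(1/3) = 0.4085

0.4085 AU


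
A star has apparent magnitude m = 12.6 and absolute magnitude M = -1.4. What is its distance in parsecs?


d = 10^((m - M + 5)/5) = 10^((12.6 - -1.4 + 5)/5) = 6309.5734

6309.5734 pc


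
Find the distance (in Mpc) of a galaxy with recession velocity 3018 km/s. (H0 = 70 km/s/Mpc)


d = v / H0 = 3018 / 70 = 43.1143

43.1143 Mpc


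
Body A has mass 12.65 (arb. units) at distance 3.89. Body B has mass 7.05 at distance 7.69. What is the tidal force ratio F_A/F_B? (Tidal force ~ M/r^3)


Ratio = (M1/r1^3) / (M2/r2^3) = (12.65/3.89^3) / (7.05/7.69^3) = 13.8622

13.8622


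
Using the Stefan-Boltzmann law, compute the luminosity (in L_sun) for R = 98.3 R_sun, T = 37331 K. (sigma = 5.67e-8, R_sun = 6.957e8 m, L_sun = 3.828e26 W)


R = 98.3 * 6.957e8 m = 6.838731e+10 m. L = 4*pi*R^2*sigma*T^4 = 4*pi*(6.838731e+10)^2 * 5.67e-8 * 37331^4 = 6.471760844e+33 W. L/L_sun = 6.471760844e+33 / 3.828e26 = 1.691e+07

1.691e+07 L_sun


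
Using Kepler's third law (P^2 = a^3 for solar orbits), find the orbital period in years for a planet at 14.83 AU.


P = a^(3/2) = 14.83^1.5 = 57.1099

57.1099 years


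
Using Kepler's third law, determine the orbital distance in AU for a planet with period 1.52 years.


a = P^(2/3) = 1.52^(2/3) = 1.322

1.322 AU


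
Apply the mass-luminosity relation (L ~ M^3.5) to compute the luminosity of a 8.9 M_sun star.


L/L_sun = (M/M_sun)^3.5 = 8.9^3.5 = 2103.1247

2103.1247 L_sun


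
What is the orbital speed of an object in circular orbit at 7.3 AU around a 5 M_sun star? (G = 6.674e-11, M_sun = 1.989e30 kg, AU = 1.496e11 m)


v = sqrt(GM/r) = sqrt(6.674e-11 * 9.945e+30 / 1.092e+12) = 24652.9144

24652.9144 m/s


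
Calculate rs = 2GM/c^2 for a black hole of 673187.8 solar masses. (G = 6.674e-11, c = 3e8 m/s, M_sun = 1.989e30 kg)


M = 673187.8 * 1.989e30 kg = 1.338970534e+36 kg. rs = 2GM/c^2 = 2 * 6.674e-11 * 1.338970534e+36 / (3e8)^2 = 1.986e+09

1.986e+09 m


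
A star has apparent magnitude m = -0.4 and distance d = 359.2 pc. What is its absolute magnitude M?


M = m - 5*log10(d) + 5 = -0.4 - 5*log10(359.2) + 5 = -8.1767

-8.1767


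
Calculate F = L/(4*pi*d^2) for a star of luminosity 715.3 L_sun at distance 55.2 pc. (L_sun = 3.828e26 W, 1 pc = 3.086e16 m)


F = L / (4*pi*d^2) = 2.738e+29 / (4*pi*(1.703e+18)^2) = 7.509e-09

7.509e-09 W/m^2


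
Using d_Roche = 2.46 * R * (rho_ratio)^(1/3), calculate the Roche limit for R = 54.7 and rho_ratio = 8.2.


d_Roche = 2.46 * 54.7 * 8.2^(1/3) = 271.3483

271.3483


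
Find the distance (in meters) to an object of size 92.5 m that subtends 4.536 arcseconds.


D = size / theta_rad, theta_rad = 4.536 * pi/(180*3600) = 2.199e-05, D = 4.206e+06

4.206e+06 m


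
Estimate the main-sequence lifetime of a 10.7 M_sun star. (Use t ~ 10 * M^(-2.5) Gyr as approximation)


t = 10 * M^(-2.5) = 10 * 10.7^(-2.5) = 0.0267

0.0267 Gyr


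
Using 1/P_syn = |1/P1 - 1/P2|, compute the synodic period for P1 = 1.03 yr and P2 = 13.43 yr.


1/P_syn = |1/P1 - 1/P2| = |1/1.03 - 1/13.43| => P_syn = 1.1156

1.1156 years


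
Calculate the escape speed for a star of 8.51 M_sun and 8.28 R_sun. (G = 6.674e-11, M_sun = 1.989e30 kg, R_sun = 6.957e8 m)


M = 8.51 * 1.989e30 kg = 1.692639e+31 kg; R = 8.28 * 6.957e8 m = 5.760396e+09 m. v_esc = sqrt(2GM/R) = sqrt(2 * 6.674e-11 * 1.692639e+31 / 5.760396e+09) = 626273.5938

626273.5938 m/s


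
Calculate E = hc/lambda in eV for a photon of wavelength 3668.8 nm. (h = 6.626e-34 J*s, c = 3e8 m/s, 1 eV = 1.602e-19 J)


E = hc/lambda = 6.626e-34 * 3e8 / 3.669e-06 = 5.418e-20 J = 0.3382 eV

0.3382 eV


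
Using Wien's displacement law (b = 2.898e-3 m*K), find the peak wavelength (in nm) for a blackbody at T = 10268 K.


lam_max = b / T = 2.898e-3 / 10268 = 2.822e-07 m = 282.2361 nm

282.2361 nm


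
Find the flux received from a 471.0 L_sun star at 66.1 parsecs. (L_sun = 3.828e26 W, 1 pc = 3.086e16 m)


F = L / (4*pi*d^2) = 1.803e+29 / (4*pi*(2.040e+18)^2) = 3.448e-09

3.448e-09 W/m^2


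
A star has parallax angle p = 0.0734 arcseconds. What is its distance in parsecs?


d = 1/p = 1/0.0734 = 13.624

13.624 pc


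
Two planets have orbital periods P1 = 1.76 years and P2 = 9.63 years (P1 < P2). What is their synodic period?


1/P_syn = |1/P1 - 1/P2| = |1/1.76 - 1/9.63| => P_syn = 2.1536

2.1536 years


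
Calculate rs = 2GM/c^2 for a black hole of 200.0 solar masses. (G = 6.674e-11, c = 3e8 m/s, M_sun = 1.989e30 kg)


M = 200.0 * 1.989e30 kg = 3.978e+32 kg. rs = 2GM/c^2 = 2 * 6.674e-11 * 3.978e+32 / (3e8)^2 = 589981.6

589981.6 m


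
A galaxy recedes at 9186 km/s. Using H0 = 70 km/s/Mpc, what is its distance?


d = v / H0 = 9186 / 70 = 131.2286

131.2286 Mpc


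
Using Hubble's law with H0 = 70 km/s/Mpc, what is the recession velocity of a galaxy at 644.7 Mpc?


v = H0 * d = 70 * 644.7 = 45129.0

45129.0 km/s


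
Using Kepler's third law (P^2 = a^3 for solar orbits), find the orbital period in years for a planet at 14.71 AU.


P = a^(3/2) = 14.71^1.5 = 56.4182

56.4182 years


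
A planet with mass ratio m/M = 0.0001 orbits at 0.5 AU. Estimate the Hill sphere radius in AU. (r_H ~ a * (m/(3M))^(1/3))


r_H = a * (m/3M)^(1/3) = 0.5 * (0.0001/3)^(1/3) = 0.0161

0.0161 AU


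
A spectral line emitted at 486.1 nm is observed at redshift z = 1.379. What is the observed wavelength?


lam_obs = lam_emit * (1 + z) = 486.1 * (1 + 1.379) = 1156.4319

1156.4319 nm


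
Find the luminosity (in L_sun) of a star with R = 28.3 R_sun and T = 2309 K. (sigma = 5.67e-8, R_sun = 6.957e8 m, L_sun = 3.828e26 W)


R = 28.3 * 6.957e8 m = 1.968831e+10 m. L = 4*pi*R^2*sigma*T^4 = 4*pi*(1.968831e+10)^2 * 5.67e-8 * 2309^4 = 7.850648489e+27 W. L/L_sun = 7.850648489e+27 / 3.828e26 = 20.5085

20.5085 L_sun


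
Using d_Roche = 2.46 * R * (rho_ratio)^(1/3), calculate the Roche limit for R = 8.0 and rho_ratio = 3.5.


d_Roche = 2.46 * 8.0 * 3.5^(1/3) = 29.88

29.88


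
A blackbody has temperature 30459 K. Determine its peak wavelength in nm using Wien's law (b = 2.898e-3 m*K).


lam_max = b / T = 2.898e-3 / 30459 = 9.514e-08 m = 95.1443 nm

95.1443 nm


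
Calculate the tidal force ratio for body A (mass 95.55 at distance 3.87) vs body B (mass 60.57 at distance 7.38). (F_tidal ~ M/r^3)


Ratio = (M1/r1^3) / (M2/r2^3) = (95.55/3.87^3) / (60.57/7.38^3) = 10.9398

10.9398


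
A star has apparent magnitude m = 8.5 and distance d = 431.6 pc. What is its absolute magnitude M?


M = m - 5*log10(d) + 5 = 8.5 - 5*log10(431.6) + 5 = 0.3246

0.3246


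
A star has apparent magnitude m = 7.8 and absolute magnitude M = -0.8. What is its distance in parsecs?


d = 10^((m - M + 5)/5) = 10^((7.8 - -0.8 + 5)/5) = 524.8075

524.8075 pc


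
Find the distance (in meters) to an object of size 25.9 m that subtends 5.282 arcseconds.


D = size / theta_rad, theta_rad = 5.282 * pi/(180*3600) = 2.561e-05, D = 1.011e+06

1.011e+06 m


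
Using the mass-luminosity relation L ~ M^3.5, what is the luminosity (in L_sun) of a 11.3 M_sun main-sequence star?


L/L_sun = (M/M_sun)^3.5 = 11.3^3.5 = 4850.3665

4850.3665 L_sun


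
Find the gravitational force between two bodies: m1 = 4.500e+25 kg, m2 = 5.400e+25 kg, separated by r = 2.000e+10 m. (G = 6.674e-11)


F = G*m1*m2/r^2 = 6.674e-11 * 4.500e+25 * 5.400e+25 / (2.000e+10)^2 = 6.674e-11 * 2.430e+51 / 4.000e+20 = 4.054e+20

4.054e+20 N


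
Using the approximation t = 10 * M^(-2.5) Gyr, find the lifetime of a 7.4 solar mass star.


t = 10 * M^(-2.5) = 10 * 7.4^(-2.5) = 0.0671

0.0671 Gyr


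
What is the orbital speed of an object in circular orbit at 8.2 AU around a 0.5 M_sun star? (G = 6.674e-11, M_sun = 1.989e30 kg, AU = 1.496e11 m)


v = sqrt(GM/r) = sqrt(6.674e-11 * 9.945e+29 / 1.227e+12) = 7355.6791

7355.6791 m/s


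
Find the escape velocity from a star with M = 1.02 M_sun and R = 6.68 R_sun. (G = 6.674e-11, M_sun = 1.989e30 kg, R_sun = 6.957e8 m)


M = 1.02 * 1.989e30 kg = 2.02878e+30 kg; R = 6.68 * 6.957e8 m = 4.647276e+09 m. v_esc = sqrt(2GM/R) = sqrt(2 * 6.674e-11 * 2.02878e+30 / 4.647276e+09) = 241393.929

241393.929 m/s


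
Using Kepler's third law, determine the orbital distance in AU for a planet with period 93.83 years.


a = P^(2/3) = 93.83^(2/3) = 20.6488

20.6488 AU


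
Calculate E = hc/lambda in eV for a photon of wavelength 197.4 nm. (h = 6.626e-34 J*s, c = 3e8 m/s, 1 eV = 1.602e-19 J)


E = hc/lambda = 6.626e-34 * 3e8 / 1.974e-07 = 1.007e-18 J = 6.2858 eV

6.2858 eV


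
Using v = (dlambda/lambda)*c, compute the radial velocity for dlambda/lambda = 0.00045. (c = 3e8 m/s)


v = (dlambda/lambda) * c = 0.00045 * 3e8 = 135000.0

135000.0 m/s


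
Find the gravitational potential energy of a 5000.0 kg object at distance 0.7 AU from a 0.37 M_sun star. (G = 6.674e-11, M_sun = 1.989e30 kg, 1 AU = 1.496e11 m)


M = 0.37 * 1.989e30 kg = 7.3593e+29 kg; r = 0.7 AU * 1.496e11 m/AU = 1.0472e+11 m. U = -GM*m/r = -(6.674e-11 * 7.3593e+29 * 5000.0) / 1.0472e+11 = -2.345e+12

-2.345e+12 J


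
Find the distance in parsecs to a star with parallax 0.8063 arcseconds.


d = 1/p = 1/0.8063 = 1.2402

1.2402 pc


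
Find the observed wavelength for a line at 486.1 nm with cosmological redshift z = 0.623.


lam_obs = lam_emit * (1 + z) = 486.1 * (1 + 0.623) = 788.9403

788.9403 nm


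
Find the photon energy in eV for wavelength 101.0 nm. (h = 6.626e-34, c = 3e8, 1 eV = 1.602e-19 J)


E = hc/lambda = 6.626e-34 * 3e8 / 1.010e-07 = 1.968e-18 J = 12.2854 eV

12.2854 eV


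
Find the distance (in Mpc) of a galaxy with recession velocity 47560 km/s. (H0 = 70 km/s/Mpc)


d = v / H0 = 47560 / 70 = 679.4286

679.4286 Mpc


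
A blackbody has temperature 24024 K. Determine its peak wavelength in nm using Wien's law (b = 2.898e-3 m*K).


lam_max = b / T = 2.898e-3 / 24024 = 1.206e-07 m = 120.6294 nm

120.6294 nm


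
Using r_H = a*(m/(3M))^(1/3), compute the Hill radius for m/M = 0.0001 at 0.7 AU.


r_H = a * (m/3M)^(1/3) = 0.7 * (0.0001/3)^(1/3) = 0.0225

0.0225 AU


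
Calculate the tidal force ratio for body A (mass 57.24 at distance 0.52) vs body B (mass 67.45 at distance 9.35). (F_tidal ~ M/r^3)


Ratio = (M1/r1^3) / (M2/r2^3) = (57.24/0.52^3) / (67.45/9.35^3) = 4933.3562

4933.3562


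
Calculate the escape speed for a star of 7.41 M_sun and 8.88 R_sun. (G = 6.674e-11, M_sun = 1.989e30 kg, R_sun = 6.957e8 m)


M = 7.41 * 1.989e30 kg = 1.473849e+31 kg; R = 8.88 * 6.957e8 m = 6.177816e+09 m. v_esc = sqrt(2GM/R) = sqrt(2 * 6.674e-11 * 1.473849e+31 / 6.177816e+09) = 564309.1731

564309.1731 m/s


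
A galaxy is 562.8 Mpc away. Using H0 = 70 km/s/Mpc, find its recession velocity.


v = H0 * d = 70 * 562.8 = 39396.0

39396.0 km/s


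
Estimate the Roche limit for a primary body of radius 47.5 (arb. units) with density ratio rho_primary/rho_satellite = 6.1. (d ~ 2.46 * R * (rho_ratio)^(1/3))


d_Roche = 2.46 * 47.5 * 6.1^(1/3) = 213.5037

213.5037


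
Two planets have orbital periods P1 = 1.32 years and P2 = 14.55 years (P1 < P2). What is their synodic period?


1/P_syn = |1/P1 - 1/P2| = |1/1.32 - 1/14.55| => P_syn = 1.4517

1.4517 years


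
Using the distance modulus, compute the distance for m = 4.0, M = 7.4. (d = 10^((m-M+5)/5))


d = 10^((m - M + 5)/5) = 10^((4.0 - 7.4 + 5)/5) = 2.0893

2.0893 pc


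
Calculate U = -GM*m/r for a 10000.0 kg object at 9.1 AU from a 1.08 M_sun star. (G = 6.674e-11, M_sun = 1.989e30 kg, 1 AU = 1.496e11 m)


M = 1.08 * 1.989e30 kg = 2.14812e+30 kg; r = 9.1 AU * 1.496e11 m/AU = 1.36136e+12 m. U = -GM*m/r = -(6.674e-11 * 2.14812e+30 * 10000.0) / 1.36136e+12 = -1.053e+12

-1.053e+12 J


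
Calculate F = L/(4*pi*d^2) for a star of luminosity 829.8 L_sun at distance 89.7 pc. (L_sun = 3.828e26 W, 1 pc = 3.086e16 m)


F = L / (4*pi*d^2) = 3.176e+29 / (4*pi*(2.768e+18)^2) = 3.299e-09

3.299e-09 W/m^2


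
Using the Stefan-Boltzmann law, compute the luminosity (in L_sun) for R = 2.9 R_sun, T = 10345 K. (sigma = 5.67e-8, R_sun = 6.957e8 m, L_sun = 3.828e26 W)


R = 2.9 * 6.957e8 m = 2.01753e+09 m. L = 4*pi*R^2*sigma*T^4 = 4*pi*(2.01753e+09)^2 * 5.67e-8 * 10345^4 = 3.321657925e+28 W. L/L_sun = 3.321657925e+28 / 3.828e26 = 86.7727

86.7727 L_sun


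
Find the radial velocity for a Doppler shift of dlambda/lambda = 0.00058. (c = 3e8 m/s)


v = (dlambda/lambda) * c = 0.00058 * 3e8 = 174000.0

174000.0 m/s


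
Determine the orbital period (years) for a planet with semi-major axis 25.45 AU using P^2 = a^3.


P = a^(3/2) = 25.45^1.5 = 128.3901

128.3901 years


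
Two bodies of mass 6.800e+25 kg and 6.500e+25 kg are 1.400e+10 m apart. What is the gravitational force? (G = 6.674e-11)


F = G*m1*m2/r^2 = 6.674e-11 * 6.800e+25 * 6.500e+25 / (1.400e+10)^2 = 6.674e-11 * 4.420e+51 / 1.960e+20 = 1.505e+21

1.505e+21 N


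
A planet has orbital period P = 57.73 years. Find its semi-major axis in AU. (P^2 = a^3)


a = P^(2/3) = 57.73^(2/3) = 14.9371

14.9371 AU


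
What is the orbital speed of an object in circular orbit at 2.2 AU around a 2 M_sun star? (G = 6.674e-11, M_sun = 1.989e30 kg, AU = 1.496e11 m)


v = sqrt(GM/r) = sqrt(6.674e-11 * 3.978e+30 / 3.291e+11) = 28401.9627

28401.9627 m/s


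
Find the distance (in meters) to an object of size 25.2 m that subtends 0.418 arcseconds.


D = size / theta_rad, theta_rad = 0.418 * pi/(180*3600) = 2.027e-06, D = 1.244e+07

1.244e+07 m


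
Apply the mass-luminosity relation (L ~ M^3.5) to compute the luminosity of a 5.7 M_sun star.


L/L_sun = (M/M_sun)^3.5 = 5.7^3.5 = 442.1422

442.1422 L_sun


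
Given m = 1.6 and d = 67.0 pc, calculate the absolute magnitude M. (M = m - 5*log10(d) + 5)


M = m - 5*log10(d) + 5 = 1.6 - 5*log10(67.0) + 5 = -2.5304

-2.5304


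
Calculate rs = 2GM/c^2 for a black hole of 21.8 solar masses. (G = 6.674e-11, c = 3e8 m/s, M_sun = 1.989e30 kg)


M = 21.8 * 1.989e30 kg = 4.33602e+31 kg. rs = 2GM/c^2 = 2 * 6.674e-11 * 4.33602e+31 / (3e8)^2 = 64307.9944

64307.9944 m


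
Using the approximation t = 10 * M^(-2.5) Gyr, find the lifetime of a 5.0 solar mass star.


t = 10 * M^(-2.5) = 10 * 5.0^(-2.5) = 0.1789

0.1789 Gyr


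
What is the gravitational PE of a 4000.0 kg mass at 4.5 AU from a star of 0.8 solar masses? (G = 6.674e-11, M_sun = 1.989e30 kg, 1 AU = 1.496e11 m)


M = 0.8 * 1.989e30 kg = 1.5912e+30 kg; r = 4.5 AU * 1.496e11 m/AU = 6.732e+11 m. U = -GM*m/r = -(6.674e-11 * 1.5912e+30 * 4000.0) / 6.732e+11 = -6.310e+11

-6.310e+11 J


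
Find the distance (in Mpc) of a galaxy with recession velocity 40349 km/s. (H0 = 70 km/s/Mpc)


d = v / H0 = 40349 / 70 = 576.4143

576.4143 Mpc


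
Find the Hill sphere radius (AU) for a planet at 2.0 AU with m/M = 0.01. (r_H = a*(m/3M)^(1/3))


r_H = a * (m/3M)^(1/3) = 2.0 * (0.01/3)^(1/3) = 0.2988

0.2988 AU


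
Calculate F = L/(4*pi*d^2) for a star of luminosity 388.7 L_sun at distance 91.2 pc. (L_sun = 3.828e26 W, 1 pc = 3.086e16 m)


F = L / (4*pi*d^2) = 1.488e+29 / (4*pi*(2.814e+18)^2) = 1.495e-09

1.495e-09 W/m^2


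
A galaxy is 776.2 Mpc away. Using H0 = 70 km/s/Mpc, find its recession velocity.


v = H0 * d = 70 * 776.2 = 54334.0

54334.0 km/s


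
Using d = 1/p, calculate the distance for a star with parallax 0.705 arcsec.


d = 1/p = 1/0.705 = 1.4184

1.4184 pc


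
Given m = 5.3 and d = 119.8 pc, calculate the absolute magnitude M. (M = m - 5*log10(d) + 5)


M = m - 5*log10(d) + 5 = 5.3 - 5*log10(119.8) + 5 = -0.0923

-0.0923


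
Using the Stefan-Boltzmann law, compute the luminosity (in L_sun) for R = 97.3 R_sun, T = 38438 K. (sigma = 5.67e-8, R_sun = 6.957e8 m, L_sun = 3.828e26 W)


R = 97.3 * 6.957e8 m = 6.769161e+10 m. L = 4*pi*R^2*sigma*T^4 = 4*pi*(6.769161e+10)^2 * 5.67e-8 * 38438^4 = 7.12698328e+33 W. L/L_sun = 7.12698328e+33 / 3.828e26 = 1.862e+07

1.862e+07 L_sun


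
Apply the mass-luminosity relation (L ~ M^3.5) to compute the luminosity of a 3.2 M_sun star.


L/L_sun = (M/M_sun)^3.5 = 3.2^3.5 = 58.6172

58.6172 L_sun


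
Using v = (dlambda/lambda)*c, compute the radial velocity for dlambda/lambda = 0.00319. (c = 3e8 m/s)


v = (dlambda/lambda) * c = 0.00319 * 3e8 = 957000.0

957000.0 m/s


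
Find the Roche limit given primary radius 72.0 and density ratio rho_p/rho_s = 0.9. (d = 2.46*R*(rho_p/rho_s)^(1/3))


d_Roche = 2.46 * 72.0 * 0.9^(1/3) = 171.0075

171.0075


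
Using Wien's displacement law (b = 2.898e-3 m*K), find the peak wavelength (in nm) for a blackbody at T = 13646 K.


lam_max = b / T = 2.898e-3 / 13646 = 2.124e-07 m = 212.3699 nm

212.3699 nm


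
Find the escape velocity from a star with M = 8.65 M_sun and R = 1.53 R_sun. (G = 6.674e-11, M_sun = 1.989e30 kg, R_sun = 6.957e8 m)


M = 8.65 * 1.989e30 kg = 1.720485e+31 kg; R = 1.53 * 6.957e8 m = 1.064421e+09 m. v_esc = sqrt(2GM/R) = sqrt(2 * 6.674e-11 * 1.720485e+31 / 1.064421e+09) = 1.469e+06

1.469e+06 m/s


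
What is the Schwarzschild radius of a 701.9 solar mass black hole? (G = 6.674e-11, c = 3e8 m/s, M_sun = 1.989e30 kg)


M = 701.9 * 1.989e30 kg = 1.3960791e+33 kg. rs = 2GM/c^2 = 2 * 6.674e-11 * 1.3960791e+33 / (3e8)^2 = 2.071e+06

2.071e+06 m


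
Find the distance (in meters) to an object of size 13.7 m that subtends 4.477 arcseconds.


D = size / theta_rad, theta_rad = 4.477 * pi/(180*3600) = 2.171e-05, D = 631187.8145

631187.8145 m


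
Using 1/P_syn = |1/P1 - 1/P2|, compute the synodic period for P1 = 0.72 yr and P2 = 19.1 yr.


1/P_syn = |1/P1 - 1/P2| = |1/0.72 - 1/19.1| => P_syn = 0.7482

0.7482 years


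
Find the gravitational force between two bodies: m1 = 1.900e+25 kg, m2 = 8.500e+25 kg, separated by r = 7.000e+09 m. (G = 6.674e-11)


F = G*m1*m2/r^2 = 6.674e-11 * 1.900e+25 * 8.500e+25 / (7.000e+09)^2 = 6.674e-11 * 1.615e+51 / 4.900e+19 = 2.200e+21

2.200e+21 N


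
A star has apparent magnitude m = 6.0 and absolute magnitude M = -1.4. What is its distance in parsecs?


d = 10^((m - M + 5)/5) = 10^((6.0 - -1.4 + 5)/5) = 301.9952

301.9952 pc


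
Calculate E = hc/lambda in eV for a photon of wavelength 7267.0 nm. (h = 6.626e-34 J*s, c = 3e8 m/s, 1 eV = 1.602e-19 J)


E = hc/lambda = 6.626e-34 * 3e8 / 7.267e-06 = 2.735e-20 J = 0.1707 eV

0.1707 eV


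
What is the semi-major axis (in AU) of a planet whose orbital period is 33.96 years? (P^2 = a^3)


a = P^(2/3) = 33.96^(2/3) = 10.4869

10.4869 AU


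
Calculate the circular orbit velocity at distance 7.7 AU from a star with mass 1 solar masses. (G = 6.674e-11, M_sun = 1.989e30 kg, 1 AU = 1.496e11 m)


v = sqrt(GM/r) = sqrt(6.674e-11 * 1.989e+30 / 1.152e+12) = 10734.9329

10734.9329 m/s


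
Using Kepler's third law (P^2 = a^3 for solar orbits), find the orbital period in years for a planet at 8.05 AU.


P = a^(3/2) = 8.05^1.5 = 22.8399

22.8399 years


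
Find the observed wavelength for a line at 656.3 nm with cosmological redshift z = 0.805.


lam_obs = lam_emit * (1 + z) = 656.3 * (1 + 0.805) = 1184.6215

1184.6215 nm


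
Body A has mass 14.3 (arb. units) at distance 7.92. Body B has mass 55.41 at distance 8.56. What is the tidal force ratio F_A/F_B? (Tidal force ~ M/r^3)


Ratio = (M1/r1^3) / (M2/r2^3) = (14.3/7.92^3) / (55.41/8.56^3) = 0.3258

0.3258


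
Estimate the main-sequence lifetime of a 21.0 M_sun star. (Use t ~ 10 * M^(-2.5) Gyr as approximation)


t = 10 * M^(-2.5) = 10 * 21.0^(-2.5) = 0.0049

0.0049 Gyr


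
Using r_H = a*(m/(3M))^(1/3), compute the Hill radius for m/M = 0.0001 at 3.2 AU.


r_H = a * (m/3M)^(1/3) = 3.2 * (0.0001/3)^(1/3) = 0.103

0.103 AU


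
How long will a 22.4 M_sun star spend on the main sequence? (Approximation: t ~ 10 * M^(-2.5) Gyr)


t = 10 * M^(-2.5) = 10 * 22.4^(-2.5) = 0.0042

0.0042 Gyr


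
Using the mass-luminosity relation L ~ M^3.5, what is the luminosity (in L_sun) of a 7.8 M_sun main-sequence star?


L/L_sun = (M/M_sun)^3.5 = 7.8^3.5 = 1325.3516

1325.3516 L_sun


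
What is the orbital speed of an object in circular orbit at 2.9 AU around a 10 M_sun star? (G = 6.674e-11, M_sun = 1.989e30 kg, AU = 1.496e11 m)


v = sqrt(GM/r) = sqrt(6.674e-11 * 1.989e+31 / 4.338e+11) = 55315.3541

55315.3541 m/s


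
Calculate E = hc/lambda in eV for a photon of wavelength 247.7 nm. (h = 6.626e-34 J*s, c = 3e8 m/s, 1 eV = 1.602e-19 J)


E = hc/lambda = 6.626e-34 * 3e8 / 2.477e-07 = 8.025e-19 J = 5.0094 eV

5.0094 eV


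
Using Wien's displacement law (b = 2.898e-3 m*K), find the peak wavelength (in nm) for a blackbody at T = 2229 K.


lam_max = b / T = 2.898e-3 / 2229 = 1.300e-06 m = 1300.1346 nm

1300.1346 nm


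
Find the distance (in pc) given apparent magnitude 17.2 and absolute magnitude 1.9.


d = 10^((m - M + 5)/5) = 10^((17.2 - 1.9 + 5)/5) = 11481.5362

11481.5362 pc


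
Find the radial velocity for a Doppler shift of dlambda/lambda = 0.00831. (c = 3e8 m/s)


v = (dlambda/lambda) * c = 0.00831 * 3e8 = 2.493e+06

2.493e+06 m/s


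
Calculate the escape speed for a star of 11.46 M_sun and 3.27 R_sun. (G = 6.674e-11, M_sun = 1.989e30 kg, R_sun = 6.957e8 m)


M = 11.46 * 1.989e30 kg = 2.279394e+31 kg; R = 3.27 * 6.957e8 m = 2.274939e+09 m. v_esc = sqrt(2GM/R) = sqrt(2 * 6.674e-11 * 2.279394e+31 / 2.274939e+09) = 1.156e+06

1.156e+06 m/s


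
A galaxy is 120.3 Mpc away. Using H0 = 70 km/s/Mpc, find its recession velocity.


v = H0 * d = 70 * 120.3 = 8421.0

8421.0 km/s


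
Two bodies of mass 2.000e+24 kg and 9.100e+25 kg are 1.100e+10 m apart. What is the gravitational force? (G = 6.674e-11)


F = G*m1*m2/r^2 = 6.674e-11 * 2.000e+24 * 9.100e+25 / (1.100e+10)^2 = 6.674e-11 * 1.820e+50 / 1.210e+20 = 1.004e+20

1.004e+20 N


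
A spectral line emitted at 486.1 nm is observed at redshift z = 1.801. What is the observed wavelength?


lam_obs = lam_emit * (1 + z) = 486.1 * (1 + 1.801) = 1361.5661

1361.5661 nm


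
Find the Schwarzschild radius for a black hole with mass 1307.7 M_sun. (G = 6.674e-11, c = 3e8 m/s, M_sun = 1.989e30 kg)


M = 1307.7 * 1.989e30 kg = 2.6010153e+33 kg. rs = 2GM/c^2 = 2 * 6.674e-11 * 2.6010153e+33 / (3e8)^2 = 3.858e+06

3.858e+06 m


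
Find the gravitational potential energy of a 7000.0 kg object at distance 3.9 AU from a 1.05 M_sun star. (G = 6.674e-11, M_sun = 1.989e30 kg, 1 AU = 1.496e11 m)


M = 1.05 * 1.989e30 kg = 2.08845e+30 kg; r = 3.9 AU * 1.496e11 m/AU = 5.8344e+11 m. U = -GM*m/r = -(6.674e-11 * 2.08845e+30 * 7000.0) / 5.8344e+11 = -1.672e+12

-1.672e+12 J


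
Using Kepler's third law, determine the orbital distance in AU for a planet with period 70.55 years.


a = P^(2/3) = 70.55^(2/3) = 17.0738

17.0738 AU


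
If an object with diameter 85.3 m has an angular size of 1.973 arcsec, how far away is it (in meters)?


D = size / theta_rad, theta_rad = 1.973 * pi/(180*3600) = 9.565e-06, D = 8.918e+06

8.918e+06 m


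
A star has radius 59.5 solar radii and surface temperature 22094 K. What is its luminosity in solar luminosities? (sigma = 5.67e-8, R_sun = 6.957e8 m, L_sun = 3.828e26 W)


R = 59.5 * 6.957e8 m = 4.139415e+10 m. L = 4*pi*R^2*sigma*T^4 = 4*pi*(4.139415e+10)^2 * 5.67e-8 * 22094^4 = 2.909164369e+32 W. L/L_sun = 2.909164369e+32 / 3.828e26 = 759969.7934

759969.7934 L_sun


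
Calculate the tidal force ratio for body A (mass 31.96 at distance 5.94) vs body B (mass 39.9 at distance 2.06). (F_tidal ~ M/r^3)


Ratio = (M1/r1^3) / (M2/r2^3) = (31.96/5.94^3) / (39.9/2.06^3) = 0.0334

0.0334


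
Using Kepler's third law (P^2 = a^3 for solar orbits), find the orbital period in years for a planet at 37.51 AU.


P = a^(3/2) = 37.51^1.5 = 229.7315

229.7315 years


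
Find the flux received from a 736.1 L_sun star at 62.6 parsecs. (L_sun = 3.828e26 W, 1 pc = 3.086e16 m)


F = L / (4*pi*d^2) = 2.818e+29 / (4*pi*(1.932e+18)^2) = 6.008e-09

6.008e-09 W/m^2


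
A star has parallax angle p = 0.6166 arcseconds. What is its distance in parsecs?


d = 1/p = 1/0.6166 = 1.6218

1.6218 pc


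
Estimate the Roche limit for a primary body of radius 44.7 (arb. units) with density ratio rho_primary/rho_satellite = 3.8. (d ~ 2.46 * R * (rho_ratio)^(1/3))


d_Roche = 2.46 * 44.7 * 3.8^(1/3) = 171.5947

171.5947


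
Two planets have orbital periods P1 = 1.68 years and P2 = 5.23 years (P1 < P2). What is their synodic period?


1/P_syn = |1/P1 - 1/P2| = |1/1.68 - 1/5.23| => P_syn = 2.475

2.475 years


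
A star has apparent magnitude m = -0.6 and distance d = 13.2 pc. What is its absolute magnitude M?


M = m - 5*log10(d) + 5 = -0.6 - 5*log10(13.2) + 5 = -1.2029

-1.2029


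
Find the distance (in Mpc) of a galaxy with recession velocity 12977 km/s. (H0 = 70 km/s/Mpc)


d = v / H0 = 12977 / 70 = 185.3857

185.3857 Mpc


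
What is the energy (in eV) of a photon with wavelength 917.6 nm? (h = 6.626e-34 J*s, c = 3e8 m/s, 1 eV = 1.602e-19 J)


E = hc/lambda = 6.626e-34 * 3e8 / 9.176e-07 = 2.166e-19 J = 1.3522 eV

1.3522 eV


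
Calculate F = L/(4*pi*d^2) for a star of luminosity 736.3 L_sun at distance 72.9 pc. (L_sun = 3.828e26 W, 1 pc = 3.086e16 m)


F = L / (4*pi*d^2) = 2.819e+29 / (4*pi*(2.250e+18)^2) = 4.432e-09

4.432e-09 W/m^2


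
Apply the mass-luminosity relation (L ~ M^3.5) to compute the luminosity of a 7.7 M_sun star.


L/L_sun = (M/M_sun)^3.5 = 7.7^3.5 = 1266.8277

1266.8277 L_sun


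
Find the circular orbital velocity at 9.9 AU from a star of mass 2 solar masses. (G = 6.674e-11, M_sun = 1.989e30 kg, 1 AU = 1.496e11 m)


v = sqrt(GM/r) = sqrt(6.674e-11 * 3.978e+30 / 1.481e+12) = 13388.8136

13388.8136 m/s


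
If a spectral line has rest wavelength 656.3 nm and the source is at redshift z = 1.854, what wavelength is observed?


lam_obs = lam_emit * (1 + z) = 656.3 * (1 + 1.854) = 1873.0802

1873.0802 nm


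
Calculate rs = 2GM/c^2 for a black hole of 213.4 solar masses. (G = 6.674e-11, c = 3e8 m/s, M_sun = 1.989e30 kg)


M = 213.4 * 1.989e30 kg = 4.244526e+32 kg. rs = 2GM/c^2 = 2 * 6.674e-11 * 4.244526e+32 / (3e8)^2 = 629510.3672

629510.3672 m


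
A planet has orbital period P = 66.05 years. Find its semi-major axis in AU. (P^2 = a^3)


a = P^(2/3) = 66.05^(2/3) = 16.3399

16.3399 AU


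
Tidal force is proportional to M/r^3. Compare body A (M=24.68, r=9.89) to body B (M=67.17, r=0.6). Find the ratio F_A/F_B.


Ratio = (M1/r1^3) / (M2/r2^3) = (24.68/9.89^3) / (67.17/0.6^3) = 8.204e-05

8.204e-05


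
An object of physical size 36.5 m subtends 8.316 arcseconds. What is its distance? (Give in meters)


D = size / theta_rad, theta_rad = 8.316 * pi/(180*3600) = 4.032e-05, D = 905322.923

905322.923 m


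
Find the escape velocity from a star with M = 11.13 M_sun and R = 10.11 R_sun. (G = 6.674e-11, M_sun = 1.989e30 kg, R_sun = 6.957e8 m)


M = 11.13 * 1.989e30 kg = 2.213757e+31 kg; R = 10.11 * 6.957e8 m = 7.033527e+09 m. v_esc = sqrt(2GM/R) = sqrt(2 * 6.674e-11 * 2.213757e+31 / 7.033527e+09) = 648166.3689

648166.3689 m/s


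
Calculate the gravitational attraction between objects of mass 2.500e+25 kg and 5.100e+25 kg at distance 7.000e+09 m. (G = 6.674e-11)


F = G*m1*m2/r^2 = 6.674e-11 * 2.500e+25 * 5.100e+25 / (7.000e+09)^2 = 6.674e-11 * 1.275e+51 / 4.900e+19 = 1.737e+21

1.737e+21 N


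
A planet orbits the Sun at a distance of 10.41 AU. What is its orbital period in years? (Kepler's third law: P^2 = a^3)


P = a^(3/2) = 10.41^1.5 = 33.5874

33.5874 years


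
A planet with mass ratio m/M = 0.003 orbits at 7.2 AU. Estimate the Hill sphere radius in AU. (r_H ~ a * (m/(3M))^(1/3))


r_H = a * (m/3M)^(1/3) = 7.2 * (0.003/3)^(1/3) = 0.72

0.72 AU


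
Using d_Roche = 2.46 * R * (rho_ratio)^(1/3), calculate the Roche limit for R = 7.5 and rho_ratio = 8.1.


d_Roche = 2.46 * 7.5 * 8.1^(1/3) = 37.0531

37.0531


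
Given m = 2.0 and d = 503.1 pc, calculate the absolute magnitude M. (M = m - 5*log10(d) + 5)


M = m - 5*log10(d) + 5 = 2.0 - 5*log10(503.1) + 5 = -6.5083

-6.5083


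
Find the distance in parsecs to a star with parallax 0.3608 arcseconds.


d = 1/p = 1/0.3608 = 2.7716

2.7716 pc


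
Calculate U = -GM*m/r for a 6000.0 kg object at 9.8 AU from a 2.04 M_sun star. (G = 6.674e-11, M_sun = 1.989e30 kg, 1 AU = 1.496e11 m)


M = 2.04 * 1.989e30 kg = 4.05756e+30 kg; r = 9.8 AU * 1.496e11 m/AU = 1.46608e+12 m. U = -GM*m/r = -(6.674e-11 * 4.05756e+30 * 6000.0) / 1.46608e+12 = -1.108e+12

-1.108e+12 J


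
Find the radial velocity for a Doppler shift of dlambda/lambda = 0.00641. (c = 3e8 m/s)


v = (dlambda/lambda) * c = 0.00641 * 3e8 = 1.923e+06

1.923e+06 m/s


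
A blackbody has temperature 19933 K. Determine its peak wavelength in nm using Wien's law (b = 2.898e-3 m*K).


lam_max = b / T = 2.898e-3 / 19933 = 1.454e-07 m = 145.387 nm

145.387 nm


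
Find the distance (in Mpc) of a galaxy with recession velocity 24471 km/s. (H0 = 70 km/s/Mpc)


d = v / H0 = 24471 / 70 = 349.5857

349.5857 Mpc


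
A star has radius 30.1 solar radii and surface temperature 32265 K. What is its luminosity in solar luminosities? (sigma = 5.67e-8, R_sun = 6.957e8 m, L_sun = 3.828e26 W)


R = 30.1 * 6.957e8 m = 2.094057e+10 m. L = 4*pi*R^2*sigma*T^4 = 4*pi*(2.094057e+10)^2 * 5.67e-8 * 32265^4 = 3.386075197e+32 W. L/L_sun = 3.386075197e+32 / 3.828e26 = 884554.6492

884554.6492 L_sun


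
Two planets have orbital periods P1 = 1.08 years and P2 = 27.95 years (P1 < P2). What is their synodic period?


1/P_syn = |1/P1 - 1/P2| = |1/1.08 - 1/27.95| => P_syn = 1.1234

1.1234 years


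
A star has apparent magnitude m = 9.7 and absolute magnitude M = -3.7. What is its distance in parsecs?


d = 10^((m - M + 5)/5) = 10^((9.7 - -3.7 + 5)/5) = 4786.3009

4786.3009 pc


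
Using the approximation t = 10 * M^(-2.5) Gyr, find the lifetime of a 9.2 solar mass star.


t = 10 * M^(-2.5) = 10 * 9.2^(-2.5) = 0.039

0.039 Gyr


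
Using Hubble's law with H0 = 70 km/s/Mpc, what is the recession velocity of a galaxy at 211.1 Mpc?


v = H0 * d = 70 * 211.1 = 14777.0

14777.0 km/s


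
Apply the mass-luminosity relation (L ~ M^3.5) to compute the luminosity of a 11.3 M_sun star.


L/L_sun = (M/M_sun)^3.5 = 11.3^3.5 = 4850.3665

4850.3665 L_sun


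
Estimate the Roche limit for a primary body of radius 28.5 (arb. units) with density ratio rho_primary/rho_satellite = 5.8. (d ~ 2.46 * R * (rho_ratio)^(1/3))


d_Roche = 2.46 * 28.5 * 5.8^(1/3) = 125.9668

125.9668


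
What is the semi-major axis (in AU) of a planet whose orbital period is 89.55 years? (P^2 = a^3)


a = P^(2/3) = 89.55^(2/3) = 20.016

20.016 AU


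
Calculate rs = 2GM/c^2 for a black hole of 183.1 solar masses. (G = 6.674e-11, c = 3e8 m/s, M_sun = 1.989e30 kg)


M = 183.1 * 1.989e30 kg = 3.641859e+32 kg. rs = 2GM/c^2 = 2 * 6.674e-11 * 3.641859e+32 / (3e8)^2 = 540128.1548

540128.1548 m


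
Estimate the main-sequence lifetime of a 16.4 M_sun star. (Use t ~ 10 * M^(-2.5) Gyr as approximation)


t = 10 * M^(-2.5) = 10 * 16.4^(-2.5) = 0.0092

0.0092 Gyr


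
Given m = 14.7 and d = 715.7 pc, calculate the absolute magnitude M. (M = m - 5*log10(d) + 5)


M = m - 5*log10(d) + 5 = 14.7 - 5*log10(715.7) + 5 = 5.4263

5.4263


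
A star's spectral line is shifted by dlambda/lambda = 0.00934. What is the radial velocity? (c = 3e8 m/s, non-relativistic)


v = (dlambda/lambda) * c = 0.00934 * 3e8 = 2.802e+06

2.802e+06 m/s


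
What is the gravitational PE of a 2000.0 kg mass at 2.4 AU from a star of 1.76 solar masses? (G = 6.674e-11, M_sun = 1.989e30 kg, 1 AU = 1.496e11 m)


M = 1.76 * 1.989e30 kg = 3.50064e+30 kg; r = 2.4 AU * 1.496e11 m/AU = 3.5904e+11 m. U = -GM*m/r = -(6.674e-11 * 3.50064e+30 * 2000.0) / 3.5904e+11 = -1.301e+12

-1.301e+12 J


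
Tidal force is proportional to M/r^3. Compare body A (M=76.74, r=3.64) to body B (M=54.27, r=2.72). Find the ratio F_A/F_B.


Ratio = (M1/r1^3) / (M2/r2^3) = (76.74/3.64^3) / (54.27/2.72^3) = 0.59

0.59


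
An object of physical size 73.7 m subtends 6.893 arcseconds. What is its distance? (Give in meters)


D = size / theta_rad, theta_rad = 6.893 * pi/(180*3600) = 3.342e-05, D = 2.205e+06

2.205e+06 m


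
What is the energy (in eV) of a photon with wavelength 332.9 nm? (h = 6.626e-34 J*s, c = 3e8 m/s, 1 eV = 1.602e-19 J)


E = hc/lambda = 6.626e-34 * 3e8 / 3.329e-07 = 5.971e-19 J = 3.7273 eV

3.7273 eV


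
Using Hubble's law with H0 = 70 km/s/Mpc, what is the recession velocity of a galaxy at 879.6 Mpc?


v = H0 * d = 70 * 879.6 = 61572.0

61572.0 km/s


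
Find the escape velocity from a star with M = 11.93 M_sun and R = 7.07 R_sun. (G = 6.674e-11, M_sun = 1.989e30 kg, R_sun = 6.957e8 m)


M = 11.93 * 1.989e30 kg = 2.372877e+31 kg; R = 7.07 * 6.957e8 m = 4.918599e+09 m. v_esc = sqrt(2GM/R) = sqrt(2 * 6.674e-11 * 2.372877e+31 / 4.918599e+09) = 802462.9755

802462.9755 m/s


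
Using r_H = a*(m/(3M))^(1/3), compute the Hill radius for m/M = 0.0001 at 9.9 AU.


r_H = a * (m/3M)^(1/3) = 9.9 * (0.0001/3)^(1/3) = 0.3186

0.3186 AU


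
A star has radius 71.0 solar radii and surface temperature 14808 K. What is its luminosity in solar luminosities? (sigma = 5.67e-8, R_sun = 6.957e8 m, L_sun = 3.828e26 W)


R = 71.0 * 6.957e8 m = 4.93947e+10 m. L = 4*pi*R^2*sigma*T^4 = 4*pi*(4.93947e+10)^2 * 5.67e-8 * 14808^4 = 8.358709848e+31 W. L/L_sun = 8.358709848e+31 / 3.828e26 = 218357.1016

218357.1016 L_sun


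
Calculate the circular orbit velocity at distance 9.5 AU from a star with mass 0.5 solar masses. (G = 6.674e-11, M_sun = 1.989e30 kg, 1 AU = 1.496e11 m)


v = sqrt(GM/r) = sqrt(6.674e-11 * 9.945e+29 / 1.421e+12) = 6833.8886

6833.8886 m/s


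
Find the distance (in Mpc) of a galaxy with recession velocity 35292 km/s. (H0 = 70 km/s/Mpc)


d = v / H0 = 35292 / 70 = 504.1714

504.1714 Mpc


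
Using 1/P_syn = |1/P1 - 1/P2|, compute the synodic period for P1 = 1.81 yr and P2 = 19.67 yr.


1/P_syn = |1/P1 - 1/P2| = |1/1.81 - 1/19.67| => P_syn = 1.9934

1.9934 years


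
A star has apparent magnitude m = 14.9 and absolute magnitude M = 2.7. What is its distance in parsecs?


d = 10^((m - M + 5)/5) = 10^((14.9 - 2.7 + 5)/5) = 2754.2287

2754.2287 pc


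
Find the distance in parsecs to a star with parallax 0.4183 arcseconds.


d = 1/p = 1/0.4183 = 2.3906

2.3906 pc
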